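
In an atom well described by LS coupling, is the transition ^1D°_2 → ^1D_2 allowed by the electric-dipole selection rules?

Initial level: S=0, L=2, J=2, parity odd. Final level: S=0, L=2, J=2, parity even.
Parity must change: odd → even — passes.
ΔS = 0: S: 0 → 0 — passes.
ΔL = 0, ±1 (not L=0↔0): L: 2 → 2, ΔL = +0 — passes.
ΔJ = 0, ±1 (not J=0↔0): J: 2 → 2, ΔJ = +0 — passes.
All four E1 rules are satisfied.

allowed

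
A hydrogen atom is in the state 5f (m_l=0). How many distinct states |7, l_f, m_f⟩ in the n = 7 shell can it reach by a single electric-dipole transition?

E1 requires Δl = ±1, so l_f ∈ {2, 4}; with 0 ≤ l_f ≤ n_f−1 = 6, the allowed l_f values are {2, 4}.
For l_f = 2: m_f ∈ {m_i−1, m_i, m_i+1} ∩ [−2, 2] = {-1, 0, 1} → 3 states.
For l_f = 4: m_f ∈ {m_i−1, m_i, m_i+1} ∩ [−4, 4] = {-1, 0, 1} → 3 states.
Total: 6.

6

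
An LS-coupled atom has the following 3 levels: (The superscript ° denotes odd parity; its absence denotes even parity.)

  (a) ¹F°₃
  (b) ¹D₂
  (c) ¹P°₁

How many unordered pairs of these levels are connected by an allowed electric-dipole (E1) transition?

2

(a)–(b): allowed.
(a)–(c): forbidden (parity, ΔL, ΔJ).
(b)–(c): allowed.
Allowed pairs: 2 of 3.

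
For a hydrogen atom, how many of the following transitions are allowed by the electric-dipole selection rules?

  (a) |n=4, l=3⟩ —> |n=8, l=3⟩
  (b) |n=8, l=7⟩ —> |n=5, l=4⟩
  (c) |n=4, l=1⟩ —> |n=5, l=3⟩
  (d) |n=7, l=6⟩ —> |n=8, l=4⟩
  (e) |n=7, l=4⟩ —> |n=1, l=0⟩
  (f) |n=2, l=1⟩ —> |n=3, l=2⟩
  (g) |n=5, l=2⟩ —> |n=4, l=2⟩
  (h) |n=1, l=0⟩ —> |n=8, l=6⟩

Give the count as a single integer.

(a) forbidden — Δl = +0 (E1 requires Δl = ±1)
(b) forbidden — Δl = -3 (E1 requires Δl = ±1)
(c) forbidden — Δl = +2 (E1 requires Δl = ±1)
(d) forbidden — Δl = -2 (E1 requires Δl = ±1)
(e) forbidden — Δl = -4 (E1 requires Δl = ±1)
(f) allowed
(g) forbidden — Δl = +0 (E1 requires Δl = ±1)
(h) forbidden — Δl = +6 (E1 requires Δl = ±1)
Total allowed: 1 of 8.

1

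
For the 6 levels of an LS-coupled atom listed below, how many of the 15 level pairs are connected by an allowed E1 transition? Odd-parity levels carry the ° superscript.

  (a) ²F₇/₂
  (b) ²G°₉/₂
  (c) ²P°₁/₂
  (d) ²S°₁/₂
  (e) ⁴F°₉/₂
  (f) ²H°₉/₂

(a)–(b): allowed.
(a)–(c): forbidden (ΔL, ΔJ).
(a)–(d): forbidden (ΔL, ΔJ).
(a)–(e): forbidden (ΔS).
(a)–(f): forbidden (ΔL).
(b)–(c): forbidden (parity, ΔL, ΔJ).
(b)–(d): forbidden (parity, ΔL, ΔJ).
(b)–(e): forbidden (parity, ΔS).
(b)–(f): forbidden (parity).
(c)–(d): forbidden (parity).
(c)–(e): forbidden (parity, ΔS, ΔL, ΔJ).
(c)–(f): forbidden (parity, ΔL, ΔJ).
(d)–(e): forbidden (parity, ΔS, ΔL, ΔJ).
(d)–(f): forbidden (parity, ΔL, ΔJ).
(e)–(f): forbidden (parity, ΔS, ΔL).
Allowed pairs: 1 of 15.

1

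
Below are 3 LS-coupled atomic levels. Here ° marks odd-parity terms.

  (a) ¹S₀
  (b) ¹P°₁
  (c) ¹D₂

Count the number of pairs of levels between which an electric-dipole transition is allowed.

(a)–(b): allowed.
(a)–(c): forbidden (parity, ΔL, ΔJ).
(b)–(c): allowed.
Allowed pairs: 2 of 3.

2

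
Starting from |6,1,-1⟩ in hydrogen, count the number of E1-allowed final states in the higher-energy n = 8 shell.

E1 requires Δl = ±1, so l_f ∈ {0, 2}; with 0 ≤ l_f ≤ n_f−1 = 7, the allowed l_f values are {0, 2}.
For l_f = 0: m_f ∈ {m_i−1, m_i, m_i+1} ∩ [−0, 0] = {0} → 1 state.
For l_f = 2: m_f ∈ {m_i−1, m_i, m_i+1} ∩ [−2, 2] = {-2, -1, 0} → 3 states.
Total: 4.

4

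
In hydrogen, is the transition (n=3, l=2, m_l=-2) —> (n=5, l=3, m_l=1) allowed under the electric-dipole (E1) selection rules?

forbidden

Δl = 3 − 2 = +1; the E1 rule Δl = ±1 is ✓.
m_l: -2 → 1 (Δm_l = +3). |Δm_l| ≤ 1 ✗.
The transition is electric-dipole forbidden.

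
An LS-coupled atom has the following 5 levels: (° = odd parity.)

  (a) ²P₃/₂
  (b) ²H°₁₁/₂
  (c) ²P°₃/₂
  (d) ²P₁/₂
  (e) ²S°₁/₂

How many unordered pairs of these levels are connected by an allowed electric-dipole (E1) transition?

4

(a)–(b): forbidden (ΔL, ΔJ).
(a)–(c): allowed.
(a)–(d): forbidden (parity).
(a)–(e): allowed.
(b)–(c): forbidden (parity, ΔL, ΔJ).
(b)–(d): forbidden (ΔL, ΔJ).
(b)–(e): forbidden (parity, ΔL, ΔJ).
(c)–(d): allowed.
(c)–(e): forbidden (parity).
(d)–(e): allowed.
Allowed pairs: 4 of 10.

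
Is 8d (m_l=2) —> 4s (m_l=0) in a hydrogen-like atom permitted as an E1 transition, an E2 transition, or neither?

Δl = 0 − 2 = -2; l_i + l_f = 2.
Δm_l = -2.
E1 (Δl = ±1, |Δm_l| ≤ 1): not satisfied.
E2 (Δl = 0,±2, l_i+l_f ≥ 2, |Δm_l| ≤ 2): satisfied.

E2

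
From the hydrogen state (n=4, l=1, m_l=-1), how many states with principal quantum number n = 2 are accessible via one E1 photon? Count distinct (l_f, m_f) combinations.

1

E1 requires Δl = ±1, so l_f ∈ {0, 2}; with 0 ≤ l_f ≤ n_f−1 = 1, the allowed l_f values are {0}.
For l_f = 0: m_f ∈ {m_i−1, m_i, m_i+1} ∩ [−0, 0] = {0} → 1 state.
Total: 1.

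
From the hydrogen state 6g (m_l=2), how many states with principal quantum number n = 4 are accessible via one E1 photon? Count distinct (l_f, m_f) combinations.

3

E1 requires Δl = ±1, so l_f ∈ {3, 5}; with 0 ≤ l_f ≤ n_f−1 = 3, the allowed l_f values are {3}.
For l_f = 3: m_f ∈ {m_i−1, m_i, m_i+1} ∩ [−3, 3] = {1, 2, 3} → 3 states.
Total: 3.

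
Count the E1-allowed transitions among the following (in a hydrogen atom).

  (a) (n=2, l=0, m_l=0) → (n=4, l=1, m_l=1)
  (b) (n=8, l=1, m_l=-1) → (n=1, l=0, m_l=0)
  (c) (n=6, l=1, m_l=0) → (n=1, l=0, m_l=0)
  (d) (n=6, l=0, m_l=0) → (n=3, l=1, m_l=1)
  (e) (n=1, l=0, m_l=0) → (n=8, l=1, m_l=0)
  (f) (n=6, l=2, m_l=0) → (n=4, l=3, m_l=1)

(a) allowed
(b) allowed
(c) allowed
(d) allowed
(e) allowed
(f) allowed
Total allowed: 6 of 6.

6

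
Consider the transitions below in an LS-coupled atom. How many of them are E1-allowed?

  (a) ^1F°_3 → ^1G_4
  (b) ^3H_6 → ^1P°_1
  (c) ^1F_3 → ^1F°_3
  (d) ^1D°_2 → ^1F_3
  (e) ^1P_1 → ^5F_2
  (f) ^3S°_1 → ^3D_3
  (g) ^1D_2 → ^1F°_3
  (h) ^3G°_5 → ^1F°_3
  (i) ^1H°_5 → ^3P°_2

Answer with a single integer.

(a) allowed
(b) forbidden (ΔS, ΔL, ΔJ fail)
(c) allowed
(d) allowed
(e) forbidden (parity, ΔS, ΔL fail)
(f) forbidden (ΔL, ΔJ fail)
(g) allowed
(h) forbidden (parity, ΔS, ΔJ fail)
(i) forbidden (parity, ΔS, ΔL, ΔJ fail)
Total allowed: 4 of 9.

4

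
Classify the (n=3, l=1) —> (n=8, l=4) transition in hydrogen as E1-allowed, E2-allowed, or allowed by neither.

neither

Δl = 4 − 1 = +3; l_i + l_f = 5.
E1 (Δl = ±1): not satisfied.
E2 (Δl = 0,±2, l_i+l_f ≥ 2): not satisfied.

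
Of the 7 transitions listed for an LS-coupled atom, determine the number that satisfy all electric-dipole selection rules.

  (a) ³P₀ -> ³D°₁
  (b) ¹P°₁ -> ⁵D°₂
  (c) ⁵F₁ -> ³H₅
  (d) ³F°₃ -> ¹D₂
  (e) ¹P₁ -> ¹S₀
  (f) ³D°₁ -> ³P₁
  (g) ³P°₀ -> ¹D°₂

2

(a) allowed
(b) forbidden (parity, ΔS fail)
(c) forbidden (parity, ΔS, ΔL, ΔJ fail)
(d) forbidden (ΔS fails)
(e) forbidden (parity fails)
(f) allowed
(g) forbidden (parity, ΔS, ΔJ fail)
Total allowed: 2 of 7.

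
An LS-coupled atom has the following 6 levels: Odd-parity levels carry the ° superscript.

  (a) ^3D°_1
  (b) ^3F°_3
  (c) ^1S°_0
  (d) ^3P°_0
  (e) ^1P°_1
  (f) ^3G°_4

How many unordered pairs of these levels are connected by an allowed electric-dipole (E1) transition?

0

(a)–(b): forbidden (parity, ΔJ).
(a)–(c): forbidden (parity, ΔS, ΔL).
(a)–(d): forbidden (parity).
(a)–(e): forbidden (parity, ΔS).
(a)–(f): forbidden (parity, ΔL, ΔJ).
(b)–(c): forbidden (parity, ΔS, ΔL, ΔJ).
(b)–(d): forbidden (parity, ΔL, ΔJ).
(b)–(e): forbidden (parity, ΔS, ΔL, ΔJ).
(b)–(f): forbidden (parity).
(c)–(d): forbidden (parity, ΔS, ΔJ).
(c)–(e): forbidden (parity).
(c)–(f): forbidden (parity, ΔS, ΔL, ΔJ).
(d)–(e): forbidden (parity, ΔS).
(d)–(f): forbidden (parity, ΔL, ΔJ).
(e)–(f): forbidden (parity, ΔS, ΔL, ΔJ).
Allowed pairs: 0 of 15.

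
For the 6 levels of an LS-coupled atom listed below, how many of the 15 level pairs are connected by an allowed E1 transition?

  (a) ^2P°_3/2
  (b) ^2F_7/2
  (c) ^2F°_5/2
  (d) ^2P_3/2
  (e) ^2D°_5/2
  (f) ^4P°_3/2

(a)–(b): forbidden (ΔL, ΔJ).
(a)–(c): forbidden (parity, ΔL).
(a)–(d): allowed.
(a)–(e): forbidden (parity).
(a)–(f): forbidden (parity, ΔS).
(b)–(c): allowed.
(b)–(d): forbidden (parity, ΔL, ΔJ).
(b)–(e): allowed.
(b)–(f): forbidden (ΔS, ΔL, ΔJ).
(c)–(d): forbidden (ΔL).
(c)–(e): forbidden (parity).
(c)–(f): forbidden (parity, ΔS, ΔL).
(d)–(e): allowed.
(d)–(f): forbidden (ΔS).
(e)–(f): forbidden (parity, ΔS).
Allowed pairs: 4 of 15.

4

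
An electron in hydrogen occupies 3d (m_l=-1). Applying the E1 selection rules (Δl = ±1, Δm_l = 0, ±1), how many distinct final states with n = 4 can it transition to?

5

E1 requires Δl = ±1, so l_f ∈ {1, 3}; with 0 ≤ l_f ≤ n_f−1 = 3, the allowed l_f values are {1, 3}.
For l_f = 1: m_f ∈ {m_i−1, m_i, m_i+1} ∩ [−1, 1] = {-1, 0} → 2 states.
For l_f = 3: m_f ∈ {m_i−1, m_i, m_i+1} ∩ [−3, 3] = {-2, -1, 0} → 3 states.
Total: 5.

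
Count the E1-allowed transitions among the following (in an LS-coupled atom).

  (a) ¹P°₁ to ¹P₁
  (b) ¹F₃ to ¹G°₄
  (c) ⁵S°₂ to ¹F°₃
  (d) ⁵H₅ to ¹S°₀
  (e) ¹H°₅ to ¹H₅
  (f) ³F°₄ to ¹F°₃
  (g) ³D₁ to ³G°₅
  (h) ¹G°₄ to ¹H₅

4

(a) allowed
(b) allowed
(c) forbidden (parity, ΔS, ΔL fail)
(d) forbidden (ΔS, ΔL, ΔJ fail)
(e) allowed
(f) forbidden (parity, ΔS fail)
(g) forbidden (ΔL, ΔJ fail)
(h) allowed
Total allowed: 4 of 8.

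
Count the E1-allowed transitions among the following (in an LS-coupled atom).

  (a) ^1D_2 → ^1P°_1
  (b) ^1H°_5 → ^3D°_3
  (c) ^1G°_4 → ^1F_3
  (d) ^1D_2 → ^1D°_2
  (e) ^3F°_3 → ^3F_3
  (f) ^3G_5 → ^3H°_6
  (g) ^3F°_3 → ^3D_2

(a) allowed
(b) forbidden (parity, ΔS, ΔL, ΔJ fail)
(c) allowed
(d) allowed
(e) allowed
(f) allowed
(g) allowed
Total allowed: 6 of 7.

6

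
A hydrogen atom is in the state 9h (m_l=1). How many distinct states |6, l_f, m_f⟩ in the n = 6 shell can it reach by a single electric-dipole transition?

3

E1 requires Δl = ±1, so l_f ∈ {4, 6}; with 0 ≤ l_f ≤ n_f−1 = 5, the allowed l_f values are {4}.
For l_f = 4: m_f ∈ {m_i−1, m_i, m_i+1} ∩ [−4, 4] = {0, 1, 2} → 3 states.
Total: 3.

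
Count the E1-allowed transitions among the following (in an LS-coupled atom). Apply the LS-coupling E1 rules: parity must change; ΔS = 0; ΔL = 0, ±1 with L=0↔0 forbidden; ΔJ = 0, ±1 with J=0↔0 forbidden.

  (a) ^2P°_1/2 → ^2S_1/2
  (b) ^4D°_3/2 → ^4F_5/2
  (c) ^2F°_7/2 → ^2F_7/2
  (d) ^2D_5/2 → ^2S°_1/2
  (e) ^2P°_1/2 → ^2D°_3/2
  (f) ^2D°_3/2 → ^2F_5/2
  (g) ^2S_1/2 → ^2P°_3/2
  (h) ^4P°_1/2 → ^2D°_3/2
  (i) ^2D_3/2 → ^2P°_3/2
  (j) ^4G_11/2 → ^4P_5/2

(a) allowed
(b) allowed
(c) allowed
(d) forbidden (ΔL, ΔJ fail)
(e) forbidden (parity fails)
(f) allowed
(g) allowed
(h) forbidden (parity, ΔS fail)
(i) allowed
(j) forbidden (parity, ΔL, ΔJ fail)
Total allowed: 6 of 10.

6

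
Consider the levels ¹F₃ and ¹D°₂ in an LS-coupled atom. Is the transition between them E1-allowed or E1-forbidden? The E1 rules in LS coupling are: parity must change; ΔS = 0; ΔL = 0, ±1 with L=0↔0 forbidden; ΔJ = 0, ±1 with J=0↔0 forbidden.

Parity must change: even → odd — ok.
ΔS = 0: S: 0 → 0 — ok.
ΔL = 0, ±1 (not L=0↔0): L: 3 → 2, ΔL = -1 — ok.
ΔJ = 0, ±1 (not J=0↔0): J: 3 → 2, ΔJ = -1 — ok.
All four E1 rules are satisfied.

allowed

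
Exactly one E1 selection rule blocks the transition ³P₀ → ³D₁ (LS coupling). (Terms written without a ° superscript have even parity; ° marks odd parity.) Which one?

Parity must change: even → even — violated.
ΔS = 0: S: 1 → 1 — satisfied.
ΔL = 0, ±1 (not L=0↔0): L: 1 → 2, ΔL = +1 — satisfied.
ΔJ = 0, ±1 (not J=0↔0): J: 0 → 1, ΔJ = +1 — satisfied.

parity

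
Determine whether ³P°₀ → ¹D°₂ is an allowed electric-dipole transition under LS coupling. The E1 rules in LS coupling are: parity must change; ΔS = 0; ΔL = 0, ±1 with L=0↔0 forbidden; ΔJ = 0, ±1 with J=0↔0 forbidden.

forbidden

Reading off the term symbols: S 1→0, L 1→2, J 0→2, parity odd→odd.
ΔS = 0: S: 1 → 0 — fails.
ΔJ = 0, ±1 (not J=0↔0): J: 0 → 2, ΔJ = +2 — fails.
ΔL = 0, ±1 (not L=0↔0): L: 1 → 2, ΔL = +1 — passes.
Parity must change: odd → odd — fails.
Rule(s) violated: parity, ΔS, ΔJ.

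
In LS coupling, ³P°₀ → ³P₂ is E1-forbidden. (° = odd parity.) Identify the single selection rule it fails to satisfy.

Reading off the term symbols: S 1→1, L 1→1, J 0→2, parity odd→even.
Parity must change: odd → even — ✓.
ΔS = 0: S: 1 → 1 — ✓.
ΔL = 0, ±1 (not L=0↔0): L: 1 → 1, ΔL = +0 — ✓.
ΔJ = 0, ±1 (not J=0↔0): J: 0 → 2, ΔJ = +2 — ✗.

the ΔJ = 0, ±1 rule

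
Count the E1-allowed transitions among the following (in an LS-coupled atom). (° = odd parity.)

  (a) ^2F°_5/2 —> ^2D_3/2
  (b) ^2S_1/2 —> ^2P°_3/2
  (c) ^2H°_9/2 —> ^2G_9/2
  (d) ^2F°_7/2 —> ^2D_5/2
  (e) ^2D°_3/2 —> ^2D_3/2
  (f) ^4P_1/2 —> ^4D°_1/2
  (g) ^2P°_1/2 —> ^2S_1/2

(a) allowed
(b) allowed
(c) allowed
(d) allowed
(e) allowed
(f) allowed
(g) allowed
Total allowed: 7 of 7.

7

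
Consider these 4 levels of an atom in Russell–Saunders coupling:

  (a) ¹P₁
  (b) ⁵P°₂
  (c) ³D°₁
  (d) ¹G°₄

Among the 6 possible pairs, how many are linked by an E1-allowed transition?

0

(a)–(b): forbidden (ΔS).
(a)–(c): forbidden (ΔS).
(a)–(d): forbidden (ΔL, ΔJ).
(b)–(c): forbidden (parity, ΔS).
(b)–(d): forbidden (parity, ΔS, ΔL, ΔJ).
(c)–(d): forbidden (parity, ΔS, ΔL, ΔJ).
Allowed pairs: 0 of 6.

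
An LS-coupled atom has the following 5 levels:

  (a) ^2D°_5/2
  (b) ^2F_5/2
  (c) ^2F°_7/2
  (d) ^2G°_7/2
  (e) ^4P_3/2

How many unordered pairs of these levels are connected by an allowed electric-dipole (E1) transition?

(a)–(b): allowed.
(a)–(c): forbidden (parity).
(a)–(d): forbidden (parity, ΔL).
(a)–(e): forbidden (ΔS).
(b)–(c): allowed.
(b)–(d): allowed.
(b)–(e): forbidden (parity, ΔS, ΔL).
(c)–(d): forbidden (parity).
(c)–(e): forbidden (ΔS, ΔL, ΔJ).
(d)–(e): forbidden (ΔS, ΔL, ΔJ).
Allowed pairs: 3 of 10.

3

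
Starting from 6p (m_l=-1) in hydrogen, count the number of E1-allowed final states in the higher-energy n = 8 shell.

4

E1 requires Δl = ±1, so l_f ∈ {0, 2}; with 0 ≤ l_f ≤ n_f−1 = 7, the allowed l_f values are {0, 2}.
For l_f = 0: m_f ∈ {m_i−1, m_i, m_i+1} ∩ [−0, 0] = {0} → 1 state.
For l_f = 2: m_f ∈ {m_i−1, m_i, m_i+1} ∩ [−2, 2] = {-2, -1, 0} → 3 states.
Total: 4.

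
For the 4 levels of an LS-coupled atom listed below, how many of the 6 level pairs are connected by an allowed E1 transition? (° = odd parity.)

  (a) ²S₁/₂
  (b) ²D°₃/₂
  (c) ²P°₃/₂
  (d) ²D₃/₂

(a)–(b): forbidden (ΔL).
(a)–(c): allowed.
(a)–(d): forbidden (parity, ΔL).
(b)–(c): forbidden (parity).
(b)–(d): allowed.
(c)–(d): allowed.
Allowed pairs: 3 of 6.

3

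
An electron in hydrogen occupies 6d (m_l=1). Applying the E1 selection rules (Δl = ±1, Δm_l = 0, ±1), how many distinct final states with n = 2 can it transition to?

E1 requires Δl = ±1, so l_f ∈ {1, 3}; with 0 ≤ l_f ≤ n_f−1 = 1, the allowed l_f values are {1}.
For l_f = 1: m_f ∈ {m_i−1, m_i, m_i+1} ∩ [−1, 1] = {0, 1} → 2 states.
Total: 2.

2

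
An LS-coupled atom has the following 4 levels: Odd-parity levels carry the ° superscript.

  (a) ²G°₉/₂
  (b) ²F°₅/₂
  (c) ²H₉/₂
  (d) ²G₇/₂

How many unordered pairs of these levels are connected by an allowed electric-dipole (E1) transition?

(a)–(b): forbidden (parity, ΔJ).
(a)–(c): allowed.
(a)–(d): allowed.
(b)–(c): forbidden (ΔL, ΔJ).
(b)–(d): allowed.
(c)–(d): forbidden (parity).
Allowed pairs: 3 of 6.

3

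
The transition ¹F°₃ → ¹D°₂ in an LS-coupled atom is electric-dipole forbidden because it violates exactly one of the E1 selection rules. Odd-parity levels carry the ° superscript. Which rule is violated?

Initial level: S=0, L=3, J=3, parity odd. Final level: S=0, L=2, J=2, parity odd.
Parity must change: odd → odd — fails.
ΔS = 0: S: 0 → 0 — passes.
ΔL = 0, ±1 (not L=0↔0): L: 3 → 2, ΔL = -1 — passes.
ΔJ = 0, ±1 (not J=0↔0): J: 3 → 2, ΔJ = -1 — passes.

parity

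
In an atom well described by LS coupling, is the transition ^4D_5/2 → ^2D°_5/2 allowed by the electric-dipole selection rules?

Parity must change: even → odd — passes.
ΔL = 0, ±1 (not L=0↔0): L: 2 → 2, ΔL = +0 — passes.
ΔS = 0: S: 3/2 → 1/2 — fails.
ΔJ = 0, ±1 (not J=0↔0): J: 5/2 → 5/2, ΔJ = +0 — passes.
Rule(s) violated: ΔS.

forbidden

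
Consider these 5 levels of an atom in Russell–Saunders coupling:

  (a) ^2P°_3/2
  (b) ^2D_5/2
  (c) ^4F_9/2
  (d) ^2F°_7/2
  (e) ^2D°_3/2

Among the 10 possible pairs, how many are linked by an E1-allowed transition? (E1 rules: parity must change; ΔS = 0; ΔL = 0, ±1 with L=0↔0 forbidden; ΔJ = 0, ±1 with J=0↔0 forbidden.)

(a)–(b): allowed.
(a)–(c): forbidden (ΔS, ΔL, ΔJ).
(a)–(d): forbidden (parity, ΔL, ΔJ).
(a)–(e): forbidden (parity).
(b)–(c): forbidden (parity, ΔS, ΔJ).
(b)–(d): allowed.
(b)–(e): allowed.
(c)–(d): forbidden (ΔS).
(c)–(e): forbidden (ΔS, ΔJ).
(d)–(e): forbidden (parity, ΔJ).
Allowed pairs: 3 of 10.

3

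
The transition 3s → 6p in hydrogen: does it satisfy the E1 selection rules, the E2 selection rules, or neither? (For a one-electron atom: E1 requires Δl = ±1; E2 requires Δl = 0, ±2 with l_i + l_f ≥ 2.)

E1

Δl = 1 − 0 = +1; l_i + l_f = 1.
E1 (Δl = ±1): satisfied.
E2 (Δl = 0,±2, l_i+l_f ≥ 2): not satisfied.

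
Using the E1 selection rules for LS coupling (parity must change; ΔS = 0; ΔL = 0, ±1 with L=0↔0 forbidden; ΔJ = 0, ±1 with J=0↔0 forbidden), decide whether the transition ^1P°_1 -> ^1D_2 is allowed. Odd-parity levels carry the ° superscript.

allowed

Initial level: S=0, L=1, J=1, parity odd. Final level: S=0, L=2, J=2, parity even.
Parity must change: odd → even — passes.
ΔS = 0: S: 0 → 0 — passes.
ΔL = 0, ±1 (not L=0↔0): L: 1 → 2, ΔL = +1 — passes.
ΔJ = 0, ±1 (not J=0↔0): J: 1 → 2, ΔJ = +1 — passes.
All four E1 rules are satisfied.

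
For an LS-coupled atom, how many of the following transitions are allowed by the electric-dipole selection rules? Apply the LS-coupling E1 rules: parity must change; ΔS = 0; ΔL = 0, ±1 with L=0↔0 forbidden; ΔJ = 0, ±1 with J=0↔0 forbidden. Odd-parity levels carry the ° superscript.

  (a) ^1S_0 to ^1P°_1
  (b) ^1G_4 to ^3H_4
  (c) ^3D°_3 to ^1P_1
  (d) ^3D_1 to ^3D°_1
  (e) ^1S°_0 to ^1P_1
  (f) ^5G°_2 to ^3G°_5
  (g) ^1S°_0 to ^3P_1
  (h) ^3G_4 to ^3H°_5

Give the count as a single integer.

(a) allowed
(b) forbidden (parity, ΔS fail)
(c) forbidden (ΔS, ΔJ fail)
(d) allowed
(e) allowed
(f) forbidden (parity, ΔS, ΔJ fail)
(g) forbidden (ΔS fails)
(h) allowed
Total allowed: 4 of 8.

4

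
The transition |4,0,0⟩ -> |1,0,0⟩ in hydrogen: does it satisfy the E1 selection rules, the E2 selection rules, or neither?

Δl = 0 − 0 = +0; l_i + l_f = 0.
Δm_l = +0.
E1 (Δl = ±1, |Δm_l| ≤ 1): not satisfied.
E2 (Δl = 0,±2, l_i+l_f ≥ 2, |Δm_l| ≤ 2): not satisfied.

neither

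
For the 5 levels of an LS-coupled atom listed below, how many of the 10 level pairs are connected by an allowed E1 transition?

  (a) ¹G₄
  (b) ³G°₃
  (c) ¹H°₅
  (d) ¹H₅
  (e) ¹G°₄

4

(a)–(b): forbidden (ΔS).
(a)–(c): allowed.
(a)–(d): forbidden (parity).
(a)–(e): allowed.
(b)–(c): forbidden (parity, ΔS, ΔJ).
(b)–(d): forbidden (ΔS, ΔJ).
(b)–(e): forbidden (parity, ΔS).
(c)–(d): allowed.
(c)–(e): forbidden (parity).
(d)–(e): allowed.
Allowed pairs: 4 of 10.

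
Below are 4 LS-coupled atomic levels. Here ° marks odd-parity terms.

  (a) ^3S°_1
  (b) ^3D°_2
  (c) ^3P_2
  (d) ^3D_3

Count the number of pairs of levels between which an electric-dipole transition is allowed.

3

(a)–(b): forbidden (parity, ΔL).
(a)–(c): allowed.
(a)–(d): forbidden (ΔL, ΔJ).
(b)–(c): allowed.
(b)–(d): allowed.
(c)–(d): forbidden (parity).
Allowed pairs: 3 of 6.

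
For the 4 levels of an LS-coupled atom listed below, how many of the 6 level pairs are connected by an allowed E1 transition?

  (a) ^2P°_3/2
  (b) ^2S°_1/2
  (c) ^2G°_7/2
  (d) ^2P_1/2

(a)–(b): forbidden (parity).
(a)–(c): forbidden (parity, ΔL, ΔJ).
(a)–(d): allowed.
(b)–(c): forbidden (parity, ΔL, ΔJ).
(b)–(d): allowed.
(c)–(d): forbidden (ΔL, ΔJ).
Allowed pairs: 2 of 6.

2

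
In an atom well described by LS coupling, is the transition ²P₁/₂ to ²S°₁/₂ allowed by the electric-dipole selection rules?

allowed

Initial level: S=1/2, L=1, J=1/2, parity even. Final level: S=1/2, L=0, J=1/2, parity odd.
Parity must change: even → odd — satisfied.
ΔS = 0: S: 1/2 → 1/2 — satisfied.
ΔL = 0, ±1 (not L=0↔0): L: 1 → 0, ΔL = -1 — satisfied.
ΔJ = 0, ±1 (not J=0↔0): J: 1/2 → 1/2, ΔJ = +0 — satisfied.
All four E1 rules are satisfied.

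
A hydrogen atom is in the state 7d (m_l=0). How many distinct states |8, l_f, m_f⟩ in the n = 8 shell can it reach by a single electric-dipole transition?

6

E1 requires Δl = ±1, so l_f ∈ {1, 3}; with 0 ≤ l_f ≤ n_f−1 = 7, the allowed l_f values are {1, 3}.
For l_f = 1: m_f ∈ {m_i−1, m_i, m_i+1} ∩ [−1, 1] = {-1, 0, 1} → 3 states.
For l_f = 3: m_f ∈ {m_i−1, m_i, m_i+1} ∩ [−3, 3] = {-1, 0, 1} → 3 states.
Total: 6.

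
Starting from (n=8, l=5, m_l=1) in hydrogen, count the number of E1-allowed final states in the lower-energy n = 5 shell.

3

E1 requires Δl = ±1, so l_f ∈ {4, 6}; with 0 ≤ l_f ≤ n_f−1 = 4, the allowed l_f values are {4}.
For l_f = 4: m_f ∈ {m_i−1, m_i, m_i+1} ∩ [−4, 4] = {0, 1, 2} → 3 states.
Total: 3.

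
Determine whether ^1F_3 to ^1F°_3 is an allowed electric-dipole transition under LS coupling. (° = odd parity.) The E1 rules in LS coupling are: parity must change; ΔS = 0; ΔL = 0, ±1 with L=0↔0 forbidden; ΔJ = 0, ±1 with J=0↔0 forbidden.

allowed

Initial level: S=0, L=3, J=3, parity even. Final level: S=0, L=3, J=3, parity odd.
ΔL = 0, ±1 (not L=0↔0): L: 3 → 3, ΔL = +0 — satisfied.
ΔS = 0: S: 0 → 0 — satisfied.
Parity must change: even → odd — satisfied.
ΔJ = 0, ±1 (not J=0↔0): J: 3 → 3, ΔJ = +0 — satisfied.
All four E1 rules are satisfied.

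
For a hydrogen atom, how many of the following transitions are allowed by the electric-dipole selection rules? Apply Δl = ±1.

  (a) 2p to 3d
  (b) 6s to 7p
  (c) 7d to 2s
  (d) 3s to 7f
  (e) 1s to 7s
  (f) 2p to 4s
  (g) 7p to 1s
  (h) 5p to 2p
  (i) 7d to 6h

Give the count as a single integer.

(a) allowed
(b) allowed
(c) forbidden — Δl = -2 (E1 requires Δl = ±1)
(d) forbidden — Δl = +3 (E1 requires Δl = ±1)
(e) forbidden — Δl = +0 (E1 requires Δl = ±1)
(f) allowed
(g) allowed
(h) forbidden — Δl = +0 (E1 requires Δl = ±1)
(i) forbidden — Δl = +3 (E1 requires Δl = ±1)
Total allowed: 4 of 9.

4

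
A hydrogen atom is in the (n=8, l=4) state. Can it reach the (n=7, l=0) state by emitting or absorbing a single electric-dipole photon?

Initial l = 4, final l = 0, so Δl = -4. E1 requires Δl = ±1: fails.
The transition is electric-dipole forbidden.

forbidden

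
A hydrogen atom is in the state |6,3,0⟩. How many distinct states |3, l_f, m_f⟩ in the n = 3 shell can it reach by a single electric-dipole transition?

3

E1 requires Δl = ±1, so l_f ∈ {2, 4}; with 0 ≤ l_f ≤ n_f−1 = 2, the allowed l_f values are {2}.
For l_f = 2: m_f ∈ {m_i−1, m_i, m_i+1} ∩ [−2, 2] = {-1, 0, 1} → 3 states.
Total: 3.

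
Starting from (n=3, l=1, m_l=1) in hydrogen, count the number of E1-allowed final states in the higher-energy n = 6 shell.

E1 requires Δl = ±1, so l_f ∈ {0, 2}; with 0 ≤ l_f ≤ n_f−1 = 5, the allowed l_f values are {0, 2}.
For l_f = 0: m_f ∈ {m_i−1, m_i, m_i+1} ∩ [−0, 0] = {0} → 1 state.
For l_f = 2: m_f ∈ {m_i−1, m_i, m_i+1} ∩ [−2, 2] = {0, 1, 2} → 3 states.
Total: 4.

4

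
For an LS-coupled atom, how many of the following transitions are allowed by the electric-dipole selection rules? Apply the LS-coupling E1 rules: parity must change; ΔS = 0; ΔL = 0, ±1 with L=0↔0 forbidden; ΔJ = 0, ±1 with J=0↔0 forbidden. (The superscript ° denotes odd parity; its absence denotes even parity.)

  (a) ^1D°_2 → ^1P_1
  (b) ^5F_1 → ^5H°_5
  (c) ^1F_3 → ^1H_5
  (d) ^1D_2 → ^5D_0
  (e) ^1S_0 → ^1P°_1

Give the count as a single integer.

2

(a) allowed
(b) forbidden (ΔL, ΔJ fail)
(c) forbidden (parity, ΔL, ΔJ fail)
(d) forbidden (parity, ΔS, ΔJ fail)
(e) allowed
Total allowed: 2 of 5.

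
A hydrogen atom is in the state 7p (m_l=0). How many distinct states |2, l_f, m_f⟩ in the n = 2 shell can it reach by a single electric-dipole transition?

1

E1 requires Δl = ±1, so l_f ∈ {0, 2}; with 0 ≤ l_f ≤ n_f−1 = 1, the allowed l_f values are {0}.
For l_f = 0: m_f ∈ {m_i−1, m_i, m_i+1} ∩ [−0, 0] = {0} → 1 state.
Total: 1.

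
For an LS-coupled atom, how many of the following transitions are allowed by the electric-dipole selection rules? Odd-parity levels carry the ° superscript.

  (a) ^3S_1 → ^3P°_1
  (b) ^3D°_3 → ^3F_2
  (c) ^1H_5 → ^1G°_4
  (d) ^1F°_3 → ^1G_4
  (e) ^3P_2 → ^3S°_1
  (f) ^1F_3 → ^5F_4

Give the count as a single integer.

(a) allowed
(b) allowed
(c) allowed
(d) allowed
(e) allowed
(f) forbidden (parity, ΔS fail)
Total allowed: 5 of 6.

5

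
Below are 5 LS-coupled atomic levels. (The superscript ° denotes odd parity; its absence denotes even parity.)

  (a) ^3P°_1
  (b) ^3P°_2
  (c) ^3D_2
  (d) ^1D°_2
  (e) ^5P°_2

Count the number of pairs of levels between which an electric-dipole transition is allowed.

2

(a)–(b): forbidden (parity).
(a)–(c): allowed.
(a)–(d): forbidden (parity, ΔS).
(a)–(e): forbidden (parity, ΔS).
(b)–(c): allowed.
(b)–(d): forbidden (parity, ΔS).
(b)–(e): forbidden (parity, ΔS).
(c)–(d): forbidden (ΔS).
(c)–(e): forbidden (ΔS).
(d)–(e): forbidden (parity, ΔS).
Allowed pairs: 2 of 10.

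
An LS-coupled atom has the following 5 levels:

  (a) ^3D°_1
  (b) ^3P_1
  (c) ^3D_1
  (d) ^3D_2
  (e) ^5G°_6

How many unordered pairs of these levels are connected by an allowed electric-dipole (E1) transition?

(a)–(b): allowed.
(a)–(c): allowed.
(a)–(d): allowed.
(a)–(e): forbidden (parity, ΔS, ΔL, ΔJ).
(b)–(c): forbidden (parity).
(b)–(d): forbidden (parity).
(b)–(e): forbidden (ΔS, ΔL, ΔJ).
(c)–(d): forbidden (parity).
(c)–(e): forbidden (ΔS, ΔL, ΔJ).
(d)–(e): forbidden (ΔS, ΔL, ΔJ).
Allowed pairs: 3 of 10.

3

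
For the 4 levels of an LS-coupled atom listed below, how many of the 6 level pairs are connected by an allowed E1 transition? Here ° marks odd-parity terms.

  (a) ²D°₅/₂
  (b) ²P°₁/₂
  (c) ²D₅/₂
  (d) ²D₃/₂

3

(a)–(b): forbidden (parity, ΔJ).
(a)–(c): allowed.
(a)–(d): allowed.
(b)–(c): forbidden (ΔJ).
(b)–(d): allowed.
(c)–(d): forbidden (parity).
Allowed pairs: 3 of 6.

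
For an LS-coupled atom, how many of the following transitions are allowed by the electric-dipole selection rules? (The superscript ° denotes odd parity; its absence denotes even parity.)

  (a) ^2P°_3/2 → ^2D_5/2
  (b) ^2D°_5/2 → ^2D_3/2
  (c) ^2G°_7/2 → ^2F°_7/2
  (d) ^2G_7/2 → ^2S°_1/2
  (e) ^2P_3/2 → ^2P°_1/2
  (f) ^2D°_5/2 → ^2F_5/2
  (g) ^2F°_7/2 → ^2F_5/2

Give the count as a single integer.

(a) allowed
(b) allowed
(c) forbidden (parity fails)
(d) forbidden (ΔL, ΔJ fail)
(e) allowed
(f) allowed
(g) allowed
Total allowed: 5 of 7.

5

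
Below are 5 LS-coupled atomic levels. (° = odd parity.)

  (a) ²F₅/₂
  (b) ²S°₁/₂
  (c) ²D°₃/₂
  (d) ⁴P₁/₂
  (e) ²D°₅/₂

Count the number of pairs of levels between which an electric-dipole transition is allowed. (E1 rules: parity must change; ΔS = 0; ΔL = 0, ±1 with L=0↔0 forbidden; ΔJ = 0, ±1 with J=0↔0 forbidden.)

2

(a)–(b): forbidden (ΔL, ΔJ).
(a)–(c): allowed.
(a)–(d): forbidden (parity, ΔS, ΔL, ΔJ).
(a)–(e): allowed.
(b)–(c): forbidden (parity, ΔL).
(b)–(d): forbidden (ΔS).
(b)–(e): forbidden (parity, ΔL, ΔJ).
(c)–(d): forbidden (ΔS).
(c)–(e): forbidden (parity).
(d)–(e): forbidden (ΔS, ΔJ).
Allowed pairs: 2 of 10.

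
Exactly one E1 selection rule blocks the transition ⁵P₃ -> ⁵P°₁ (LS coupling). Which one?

Reading off the term symbols: S 2→2, L 1→1, J 3→1, parity even→odd.
Parity must change: even → odd — ok.
ΔL = 0, ±1 (not L=0↔0): L: 1 → 1, ΔL = +0 — ok.
ΔS = 0: S: 2 → 2 — ok.
ΔJ = 0, ±1 (not J=0↔0): J: 3 → 1, ΔJ = -2 — fails.

the ΔJ = 0, ±1 rule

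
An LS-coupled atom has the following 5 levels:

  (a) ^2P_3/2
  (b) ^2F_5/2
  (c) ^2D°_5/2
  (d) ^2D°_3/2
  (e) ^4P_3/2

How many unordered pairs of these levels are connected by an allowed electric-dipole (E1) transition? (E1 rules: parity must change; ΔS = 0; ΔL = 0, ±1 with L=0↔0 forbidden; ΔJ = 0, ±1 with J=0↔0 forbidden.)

(a)–(b): forbidden (parity, ΔL).
(a)–(c): allowed.
(a)–(d): allowed.
(a)–(e): forbidden (parity, ΔS).
(b)–(c): allowed.
(b)–(d): allowed.
(b)–(e): forbidden (parity, ΔS, ΔL).
(c)–(d): forbidden (parity).
(c)–(e): forbidden (ΔS).
(d)–(e): forbidden (ΔS).
Allowed pairs: 4 of 10.

4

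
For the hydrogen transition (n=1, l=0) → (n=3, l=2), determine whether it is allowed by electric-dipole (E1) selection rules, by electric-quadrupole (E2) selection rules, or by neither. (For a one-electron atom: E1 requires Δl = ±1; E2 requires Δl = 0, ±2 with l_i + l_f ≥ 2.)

Δl = 2 − 0 = +2; l_i + l_f = 2.
E1 (Δl = ±1): not satisfied.
E2 (Δl = 0,±2, l_i+l_f ≥ 2): satisfied.

E2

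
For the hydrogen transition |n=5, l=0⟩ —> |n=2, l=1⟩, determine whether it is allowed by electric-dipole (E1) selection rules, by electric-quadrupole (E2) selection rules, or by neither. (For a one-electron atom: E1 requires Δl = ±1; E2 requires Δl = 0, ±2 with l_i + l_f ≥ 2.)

Δl = 1 − 0 = +1; l_i + l_f = 1.
E1 (Δl = ±1): satisfied.
E2 (Δl = 0,±2, l_i+l_f ≥ 2): not satisfied.

E1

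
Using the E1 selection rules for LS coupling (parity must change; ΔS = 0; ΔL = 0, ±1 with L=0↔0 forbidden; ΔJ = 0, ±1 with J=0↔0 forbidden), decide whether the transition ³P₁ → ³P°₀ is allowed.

allowed

Parity must change: even → odd — passes.
ΔS = 0: S: 1 → 1 — passes.
ΔL = 0, ±1 (not L=0↔0): L: 1 → 1, ΔL = +0 — passes.
ΔJ = 0, ±1 (not J=0↔0): J: 1 → 0, ΔJ = -1 — passes.
All four E1 rules are satisfied.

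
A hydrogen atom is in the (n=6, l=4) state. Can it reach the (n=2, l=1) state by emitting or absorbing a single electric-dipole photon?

l: 4 → 1 (Δl = -3). Δl = ±1 fails.
The transition is electric-dipole forbidden.

forbidden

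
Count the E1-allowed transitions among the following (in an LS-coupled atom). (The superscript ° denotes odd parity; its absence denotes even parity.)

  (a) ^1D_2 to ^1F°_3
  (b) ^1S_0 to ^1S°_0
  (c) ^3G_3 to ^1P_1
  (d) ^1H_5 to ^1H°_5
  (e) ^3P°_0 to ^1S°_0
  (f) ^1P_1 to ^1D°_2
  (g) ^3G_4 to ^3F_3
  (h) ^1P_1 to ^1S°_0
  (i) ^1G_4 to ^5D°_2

(a) allowed
(b) forbidden (ΔL, ΔJ fail)
(c) forbidden (parity, ΔS, ΔL, ΔJ fail)
(d) allowed
(e) forbidden (parity, ΔS, ΔJ fail)
(f) allowed
(g) forbidden (parity fails)
(h) allowed
(i) forbidden (ΔS, ΔL, ΔJ fail)
Total allowed: 4 of 9.

4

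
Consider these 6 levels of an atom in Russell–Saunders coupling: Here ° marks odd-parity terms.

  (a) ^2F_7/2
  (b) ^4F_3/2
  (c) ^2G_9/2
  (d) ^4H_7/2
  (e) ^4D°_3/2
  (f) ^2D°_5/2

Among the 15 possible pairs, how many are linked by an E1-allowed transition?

2

(a)–(b): forbidden (parity, ΔS, ΔJ).
(a)–(c): forbidden (parity).
(a)–(d): forbidden (parity, ΔS, ΔL).
(a)–(e): forbidden (ΔS, ΔJ).
(a)–(f): allowed.
(b)–(c): forbidden (parity, ΔS, ΔJ).
(b)–(d): forbidden (parity, ΔL, ΔJ).
(b)–(e): allowed.
(b)–(f): forbidden (ΔS).
(c)–(d): forbidden (parity, ΔS).
(c)–(e): forbidden (ΔS, ΔL, ΔJ).
(c)–(f): forbidden (ΔL, ΔJ).
(d)–(e): forbidden (ΔL, ΔJ).
(d)–(f): forbidden (ΔS, ΔL).
(e)–(f): forbidden (parity, ΔS).
Allowed pairs: 2 of 15.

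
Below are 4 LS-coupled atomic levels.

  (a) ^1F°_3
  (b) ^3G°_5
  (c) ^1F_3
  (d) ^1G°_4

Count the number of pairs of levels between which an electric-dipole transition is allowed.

2

(a)–(b): forbidden (parity, ΔS, ΔJ).
(a)–(c): allowed.
(a)–(d): forbidden (parity).
(b)–(c): forbidden (ΔS, ΔJ).
(b)–(d): forbidden (parity, ΔS).
(c)–(d): allowed.
Allowed pairs: 2 of 6.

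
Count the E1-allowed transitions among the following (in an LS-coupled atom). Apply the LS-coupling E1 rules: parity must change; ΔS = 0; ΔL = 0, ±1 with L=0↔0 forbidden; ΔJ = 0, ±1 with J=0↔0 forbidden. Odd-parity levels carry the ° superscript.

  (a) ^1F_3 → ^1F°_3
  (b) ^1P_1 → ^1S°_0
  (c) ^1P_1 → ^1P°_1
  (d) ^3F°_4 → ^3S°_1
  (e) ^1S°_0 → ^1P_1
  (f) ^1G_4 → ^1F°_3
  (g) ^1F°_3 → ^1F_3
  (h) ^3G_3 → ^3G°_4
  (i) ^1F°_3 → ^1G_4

8

(a) allowed
(b) allowed
(c) allowed
(d) forbidden (parity, ΔL, ΔJ fail)
(e) allowed
(f) allowed
(g) allowed
(h) allowed
(i) allowed
Total allowed: 8 of 9.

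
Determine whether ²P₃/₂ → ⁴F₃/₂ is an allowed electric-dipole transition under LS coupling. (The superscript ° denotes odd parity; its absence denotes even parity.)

ΔS = 0: S: 1/2 → 3/2 — fails.
ΔJ = 0, ±1 (not J=0↔0): J: 3/2 → 3/2, ΔJ = +0 — passes.
Parity must change: even → even — fails.
ΔL = 0, ±1 (not L=0↔0): L: 1 → 3, ΔL = +2 — fails.
Rule(s) violated: parity, ΔS, ΔL.

forbidden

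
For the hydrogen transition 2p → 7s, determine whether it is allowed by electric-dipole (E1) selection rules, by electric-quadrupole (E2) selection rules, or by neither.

E1

Δl = 0 − 1 = -1; l_i + l_f = 1.
E1 (Δl = ±1): satisfied.
E2 (Δl = 0,±2, l_i+l_f ≥ 2): not satisfied.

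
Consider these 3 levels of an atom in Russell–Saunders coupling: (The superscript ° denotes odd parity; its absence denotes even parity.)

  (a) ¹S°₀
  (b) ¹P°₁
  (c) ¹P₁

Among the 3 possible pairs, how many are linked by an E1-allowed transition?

(a)–(b): forbidden (parity).
(a)–(c): allowed.
(b)–(c): allowed.
Allowed pairs: 2 of 3.

2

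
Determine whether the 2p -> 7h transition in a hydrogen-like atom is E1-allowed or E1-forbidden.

Initial l = 1, final l = 5, so Δl = +4. E1 requires Δl = ±1: violated.
The transition is electric-dipole forbidden.

forbidden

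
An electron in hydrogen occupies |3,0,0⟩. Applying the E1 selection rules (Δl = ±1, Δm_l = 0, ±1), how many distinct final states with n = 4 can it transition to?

3

E1 requires Δl = ±1, so l_f ∈ {-1, 1}; with 0 ≤ l_f ≤ n_f−1 = 3, the allowed l_f values are {1}.
For l_f = 1: m_f ∈ {m_i−1, m_i, m_i+1} ∩ [−1, 1] = {-1, 0, 1} → 3 states.
Total: 3.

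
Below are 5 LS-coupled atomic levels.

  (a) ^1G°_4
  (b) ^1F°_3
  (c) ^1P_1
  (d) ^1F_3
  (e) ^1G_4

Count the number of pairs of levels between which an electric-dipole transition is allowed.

(a)–(b): forbidden (parity).
(a)–(c): forbidden (ΔL, ΔJ).
(a)–(d): allowed.
(a)–(e): allowed.
(b)–(c): forbidden (ΔL, ΔJ).
(b)–(d): allowed.
(b)–(e): allowed.
(c)–(d): forbidden (parity, ΔL, ΔJ).
(c)–(e): forbidden (parity, ΔL, ΔJ).
(d)–(e): forbidden (parity).
Allowed pairs: 4 of 10.

4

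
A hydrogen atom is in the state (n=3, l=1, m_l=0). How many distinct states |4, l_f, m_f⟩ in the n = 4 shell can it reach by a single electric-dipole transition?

4

E1 requires Δl = ±1, so l_f ∈ {0, 2}; with 0 ≤ l_f ≤ n_f−1 = 3, the allowed l_f values are {0, 2}.
For l_f = 0: m_f ∈ {m_i−1, m_i, m_i+1} ∩ [−0, 0] = {0} → 1 state.
For l_f = 2: m_f ∈ {m_i−1, m_i, m_i+1} ∩ [−2, 2] = {-1, 0, 1} → 3 states.
Total: 4.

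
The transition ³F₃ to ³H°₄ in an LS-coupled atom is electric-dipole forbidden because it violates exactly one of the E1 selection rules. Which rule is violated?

the ΔL = 0, ±1 rule

Parity must change: even → odd — ok.
ΔS = 0: S: 1 → 1 — ok.
ΔL = 0, ±1 (not L=0↔0): L: 3 → 5, ΔL = +2 — fails.
ΔJ = 0, ±1 (not J=0↔0): J: 3 → 4, ΔJ = +1 — ok.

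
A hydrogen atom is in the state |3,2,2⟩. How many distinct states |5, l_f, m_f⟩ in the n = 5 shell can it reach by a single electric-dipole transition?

E1 requires Δl = ±1, so l_f ∈ {1, 3}; with 0 ≤ l_f ≤ n_f−1 = 4, the allowed l_f values are {1, 3}.
For l_f = 1: m_f ∈ {m_i−1, m_i, m_i+1} ∩ [−1, 1] = {1} → 1 state.
For l_f = 3: m_f ∈ {m_i−1, m_i, m_i+1} ∩ [−3, 3] = {1, 2, 3} → 3 states.
Total: 4.

4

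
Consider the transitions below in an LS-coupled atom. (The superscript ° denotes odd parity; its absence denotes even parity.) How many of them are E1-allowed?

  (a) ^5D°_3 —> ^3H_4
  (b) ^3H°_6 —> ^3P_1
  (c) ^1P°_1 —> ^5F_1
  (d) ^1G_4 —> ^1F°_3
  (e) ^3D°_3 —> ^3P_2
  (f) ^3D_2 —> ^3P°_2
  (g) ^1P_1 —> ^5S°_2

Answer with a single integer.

3

(a) forbidden (ΔS, ΔL fail)
(b) forbidden (ΔL, ΔJ fail)
(c) forbidden (ΔS, ΔL fail)
(d) allowed
(e) allowed
(f) allowed
(g) forbidden (ΔS fails)
Total allowed: 3 of 7.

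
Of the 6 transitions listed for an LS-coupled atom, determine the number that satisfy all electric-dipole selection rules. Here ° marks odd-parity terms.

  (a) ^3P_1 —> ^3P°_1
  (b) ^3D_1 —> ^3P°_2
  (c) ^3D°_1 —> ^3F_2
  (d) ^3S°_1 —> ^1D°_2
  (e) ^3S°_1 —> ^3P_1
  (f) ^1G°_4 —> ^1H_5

(a) allowed
(b) allowed
(c) allowed
(d) forbidden (parity, ΔS, ΔL fail)
(e) allowed
(f) allowed
Total allowed: 5 of 6.

5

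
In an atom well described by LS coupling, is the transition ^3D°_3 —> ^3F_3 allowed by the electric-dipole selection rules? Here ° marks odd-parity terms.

Reading off the term symbols: S 1→1, L 2→3, J 3→3, parity odd→even.
ΔJ = 0, ±1 (not J=0↔0): J: 3 → 3, ΔJ = +0 — satisfied.
ΔL = 0, ±1 (not L=0↔0): L: 2 → 3, ΔL = +1 — satisfied.
Parity must change: odd → even — satisfied.
ΔS = 0: S: 1 → 1 — satisfied.
All four E1 rules are satisfied.

allowed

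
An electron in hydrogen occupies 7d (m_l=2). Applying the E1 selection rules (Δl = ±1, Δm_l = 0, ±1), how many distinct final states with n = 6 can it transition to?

E1 requires Δl = ±1, so l_f ∈ {1, 3}; with 0 ≤ l_f ≤ n_f−1 = 5, the allowed l_f values are {1, 3}.
For l_f = 1: m_f ∈ {m_i−1, m_i, m_i+1} ∩ [−1, 1] = {1} → 1 state.
For l_f = 3: m_f ∈ {m_i−1, m_i, m_i+1} ∩ [−3, 3] = {1, 2, 3} → 3 states.
Total: 4.

4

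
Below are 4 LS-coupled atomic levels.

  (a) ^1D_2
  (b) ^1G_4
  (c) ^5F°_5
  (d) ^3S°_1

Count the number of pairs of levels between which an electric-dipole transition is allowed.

(a)–(b): forbidden (parity, ΔL, ΔJ).
(a)–(c): forbidden (ΔS, ΔJ).
(a)–(d): forbidden (ΔS, ΔL).
(b)–(c): forbidden (ΔS).
(b)–(d): forbidden (ΔS, ΔL, ΔJ).
(c)–(d): forbidden (parity, ΔS, ΔL, ΔJ).
Allowed pairs: 0 of 6.

0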